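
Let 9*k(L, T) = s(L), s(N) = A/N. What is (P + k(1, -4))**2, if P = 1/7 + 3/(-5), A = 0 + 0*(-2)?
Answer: 256/1225 ≈ 0.20898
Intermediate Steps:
A = 0 (A = 0 + 0 = 0)
s(N) = 0 (s(N) = 0/N = 0)
k(L, T) = 0 (k(L, T) = (1/9)*0 = 0)
P = -16/35 (P = 1*(1/7) + 3*(-1/5) = 1/7 - 3/5 = -16/35 ≈ -0.45714)
(P + k(1, -4))**2 = (-16/35 + 0)**2 = (-16/35)**2 = 256/1225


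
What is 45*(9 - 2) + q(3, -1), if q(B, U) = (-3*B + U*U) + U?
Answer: 306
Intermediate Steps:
q(B, U) = U + U² - 3*B (q(B, U) = (-3*B + U²) + U = (U² - 3*B) + U = U + U² - 3*B)
45*(9 - 2) + q(3, -1) = 45*(9 - 2) + (-1 + (-1)² - 3*3) = 45*7 + (-1 + 1 - 9) = 315 - 9 = 306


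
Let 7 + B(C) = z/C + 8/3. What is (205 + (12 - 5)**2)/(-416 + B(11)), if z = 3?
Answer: -4191/6931 ≈ -0.60467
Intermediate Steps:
B(C) = -13/3 + 3/C (B(C) = -7 + (3/C + 8/3) = -7 + (8/3 + 3/C) = -13/3 + 3/C)
(205 + (12 - 5)**2)/(-416 + B(11)) = (205 + (12 - 5)**2)/(-416 + (-13/3 + 3/11)) = (205 + 7**2)/(-416 + (-13/3 + 3*(1/11))) = (205 + 49)/(-416 + (-13/3 + 3/11)) = 254/(-416 - 134/33) = 254/(-13862/33) = 254*(-33/13862) = -4191/6931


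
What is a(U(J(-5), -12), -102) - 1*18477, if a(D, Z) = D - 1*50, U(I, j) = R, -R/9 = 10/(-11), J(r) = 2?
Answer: -203707/11 ≈ -18519.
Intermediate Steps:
R = 90/11 (R = -90/(-11) = -90*(-1)/11 = -9*(-10/11) = 90/11 ≈ 8.1818)
U(I, j) = 90/11
a(D, Z) = -50 + D (a(D, Z) = D - 50 = -50 + D)
a(U(J(-5), -12), -102) - 1*18477 = (-50 + 90/11) - 1*18477 = -460/11 - 18477 = -203707/11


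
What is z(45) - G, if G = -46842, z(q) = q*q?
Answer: 48867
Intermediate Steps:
z(q) = q²
z(45) - G = 45² - 1*(-46842) = 2025 + 46842 = 48867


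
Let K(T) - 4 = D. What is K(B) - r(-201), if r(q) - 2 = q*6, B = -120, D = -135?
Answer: 1073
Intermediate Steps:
K(T) = -131 (K(T) = 4 - 135 = -131)
r(q) = 2 + 6*q (r(q) = 2 + q*6 = 2 + 6*q)
K(B) - r(-201) = -131 - (2 + 6*(-201)) = -131 - (2 - 1206) = -131 - 1*(-1204) = -131 + 1204 = 1073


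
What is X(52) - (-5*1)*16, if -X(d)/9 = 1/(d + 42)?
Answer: 7511/94 ≈ 79.904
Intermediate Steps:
X(d) = -9/(42 + d) (X(d) = -9/(d + 42) = -9/(42 + d))
X(52) - (-5*1)*16 = -9/(42 + 52) - (-5*1)*16 = -9/94 - (-5)*16 = -9*1/94 - 1*(-80) = -9/94 + 80 = 7511/94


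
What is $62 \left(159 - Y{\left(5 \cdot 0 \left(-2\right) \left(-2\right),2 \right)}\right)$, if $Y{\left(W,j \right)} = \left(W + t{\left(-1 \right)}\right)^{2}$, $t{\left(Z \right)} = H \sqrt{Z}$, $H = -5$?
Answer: $11408$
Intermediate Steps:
$t{\left(Z \right)} = - 5 \sqrt{Z}$
$Y{\left(W,j \right)} = \left(W - 5 i\right)^{2}$ ($Y{\left(W,j \right)} = \left(W - 5 \sqrt{-1}\right)^{2} = \left(W - 5 i\right)^{2}$)
$62 \left(159 - Y{\left(5 \cdot 0 \left(-2\right) \left(-2\right),2 \right)}\right) = 62 \left(159 - \left(5 \cdot 0 \left(-2\right) \left(-2\right) - 5 i\right)^{2}\right) = 62 \left(159 - \left(5 \cdot 0 \left(-2\right) - 5 i\right)^{2}\right) = 62 \left(159 - \left(0 \left(-2\right) - 5 i\right)^{2}\right) = 62 \left(159 - \left(0 - 5 i\right)^{2}\right) = 62 \left(159 - \left(- 5 i\right)^{2}\right) = 62 \left(159 - -25\right) = 62 \left(159 + 25\right) = 62 \cdot 184 = 11408$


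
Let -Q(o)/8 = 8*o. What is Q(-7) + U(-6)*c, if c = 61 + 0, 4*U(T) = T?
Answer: 713/2 ≈ 356.50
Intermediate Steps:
U(T) = T/4
Q(o) = -64*o
c = 61
Q(-7) + U(-6)*c = -64*(-7) + ((¼)*(-6))*61 = 448 - 3/2*61 = 448 - 183/2 = 713/2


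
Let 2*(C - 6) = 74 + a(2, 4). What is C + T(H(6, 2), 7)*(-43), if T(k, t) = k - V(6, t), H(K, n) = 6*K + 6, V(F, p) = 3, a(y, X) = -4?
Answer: -1636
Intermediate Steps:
H(K, n) = 6 + 6*K
T(k, t) = -3 + k (T(k, t) = k - 1*3 = k - 3 = -3 + k)
C = 41 (C = 6 + (74 - 4)/2 = 6 + (½)*70 = 6 + 35 = 41)
C + T(H(6, 2), 7)*(-43) = 41 + (-3 + (6 + 6*6))*(-43) = 41 + (-3 + (6 + 36))*(-43) = 41 + (-3 + 42)*(-43) = 41 + 39*(-43) = 41 - 1677 = -1636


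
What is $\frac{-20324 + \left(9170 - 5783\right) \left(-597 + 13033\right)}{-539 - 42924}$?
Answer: $- \frac{859192}{887} \approx -968.65$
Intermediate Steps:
$\frac{-20324 + \left(9170 - 5783\right) \left(-597 + 13033\right)}{-539 - 42924} = \frac{-20324 + 3387 \cdot 12436}{-43463} = \left(-20324 + 42120732\right) \left(- \frac{1}{43463}\right) = 42100408 \left(- \frac{1}{43463}\right) = - \frac{859192}{887}$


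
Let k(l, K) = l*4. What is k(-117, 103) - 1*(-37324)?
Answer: 36856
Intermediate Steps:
k(l, K) = 4*l
k(-117, 103) - 1*(-37324) = 4*(-117) - 1*(-37324) = -468 + 37324 = 36856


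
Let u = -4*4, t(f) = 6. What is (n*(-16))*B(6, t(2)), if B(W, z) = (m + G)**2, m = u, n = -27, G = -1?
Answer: 124848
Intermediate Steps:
u = -16
m = -16
B(W, z) = 289 (B(W, z) = (-16 - 1)**2 = (-17)**2 = 289)
(n*(-16))*B(6, t(2)) = -27*(-16)*289 = 432*289 = 124848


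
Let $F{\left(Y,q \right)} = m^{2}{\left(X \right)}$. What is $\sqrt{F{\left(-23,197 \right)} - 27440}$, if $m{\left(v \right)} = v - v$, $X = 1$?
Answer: $28 i \sqrt{35} \approx 165.65 i$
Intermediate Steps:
$m{\left(v \right)} = 0$
$F{\left(Y,q \right)} = 0$ ($F{\left(Y,q \right)} = 0^{2} = 0$)
$\sqrt{F{\left(-23,197 \right)} - 27440} = \sqrt{0 - 27440} = \sqrt{-27440} = 28 i \sqrt{35}$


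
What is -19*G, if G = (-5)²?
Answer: -475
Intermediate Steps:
G = 25
-19*G = -19*25 = -475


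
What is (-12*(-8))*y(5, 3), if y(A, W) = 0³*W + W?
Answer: 288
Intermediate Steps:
y(A, W) = W (y(A, W) = 0*W + W = 0 + W = W)
(-12*(-8))*y(5, 3) = -12*(-8)*3 = 96*3 = 288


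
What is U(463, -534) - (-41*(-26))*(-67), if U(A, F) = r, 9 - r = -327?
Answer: 71758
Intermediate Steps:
r = 336 (r = 9 - 1*(-327) = 9 + 327 = 336)
U(A, F) = 336
U(463, -534) - (-41*(-26))*(-67) = 336 - (-41*(-26))*(-67) = 336 - 1066*(-67) = 336 - 1*(-71422) = 336 + 71422 = 71758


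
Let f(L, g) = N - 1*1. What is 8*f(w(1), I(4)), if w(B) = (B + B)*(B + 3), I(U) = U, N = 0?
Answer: -8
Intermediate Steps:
w(B) = 2*B*(3 + B) (w(B) = (2*B)*(3 + B) = 2*B*(3 + B))
f(L, g) = -1 (f(L, g) = 0 - 1*1 = 0 - 1 = -1)
8*f(w(1), I(4)) = 8*(-1) = -8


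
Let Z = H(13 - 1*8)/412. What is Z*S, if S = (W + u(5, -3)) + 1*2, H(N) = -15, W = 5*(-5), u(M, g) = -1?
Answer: 90/103 ≈ 0.87379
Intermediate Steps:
W = -25
S = -24 (S = (-25 - 1) + 1*2 = -26 + 2 = -24)
Z = -15/412 ≈ -0.036408
Z*S = -15/412*(-24) = 90/103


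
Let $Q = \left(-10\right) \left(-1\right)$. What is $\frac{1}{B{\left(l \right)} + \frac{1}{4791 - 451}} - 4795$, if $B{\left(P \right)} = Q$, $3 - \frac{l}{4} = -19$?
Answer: $- \frac{208103455}{43401} \approx -4794.9$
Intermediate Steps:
$l = 88$ ($l = 12 - -76 = 12 + 76 = 88$)
$Q = 10$
$B{\left(P \right)} = 10$
$\frac{1}{B{\left(l \right)} + \frac{1}{4791 - 451}} - 4795 = \frac{1}{10 + \frac{1}{4791 - 451}} - 4795 = \frac{1}{10 + \frac{1}{4340}} - 4795 = \frac{1}{\frac{43401}{4340}} - 4795 = \frac{4340}{43401} - 4795 = - \frac{208103455}{43401}$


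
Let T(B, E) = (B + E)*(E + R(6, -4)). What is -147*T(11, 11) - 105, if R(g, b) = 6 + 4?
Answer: -68019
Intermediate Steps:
R(g, b) = 10
T(B, E) = (10 + E)*(B + E) (T(B, E) = (B + E)*(E + 10) = (B + E)*(10 + E) = (10 + E)*(B + E))
-147*T(11, 11) - 105 = -147*(11**2 + 10*11 + 10*11 + 11*11) - 105 = -147*(121 + 110 + 110 + 121) - 105 = -147*462 - 105 = -67914 - 105 = -68019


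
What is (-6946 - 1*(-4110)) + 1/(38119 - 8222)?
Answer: -84787891/29897 ≈ -2836.0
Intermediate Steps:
(-6946 - 1*(-4110)) + 1/(38119 - 8222) = (-6946 + 4110) + 1/29897 = -2836 + 1/29897 = -84787891/29897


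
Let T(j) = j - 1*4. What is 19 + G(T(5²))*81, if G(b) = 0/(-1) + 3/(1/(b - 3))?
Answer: 4393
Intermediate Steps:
T(j) = -4 + j (T(j) = j - 4 = -4 + j)
G(b) = -9 + 3*b (G(b) = 0*(-1) + 3/(1/(-3 + b)) = 0 + 3*(-3 + b) = 0 + (-9 + 3*b) = -9 + 3*b)
19 + G(T(5²))*81 = 19 + (-9 + 3*(-4 + 5²))*81 = 19 + (-9 + 3*(-4 + 25))*81 = 19 + (-9 + 3*21)*81 = 19 + (-9 + 63)*81 = 19 + 54*81 = 19 + 4374 = 4393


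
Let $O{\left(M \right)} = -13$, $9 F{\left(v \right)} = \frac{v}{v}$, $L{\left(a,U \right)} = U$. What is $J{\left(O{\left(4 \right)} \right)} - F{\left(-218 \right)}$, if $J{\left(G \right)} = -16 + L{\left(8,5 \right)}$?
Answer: $- \frac{100}{9} \approx -11.111$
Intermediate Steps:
$F{\left(v \right)} = \frac{1}{9}$ ($F{\left(v \right)} = \frac{v \frac{1}{v}}{9} = \frac{1}{9} \cdot 1 = \frac{1}{9}$)
$J{\left(G \right)} = -11$ ($J{\left(G \right)} = -16 + 5 = -11$)
$J{\left(O{\left(4 \right)} \right)} - F{\left(-218 \right)} = -11 - \frac{1}{9} = - \frac{100}{9}$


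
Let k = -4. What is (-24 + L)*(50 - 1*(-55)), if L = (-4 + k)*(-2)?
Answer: -840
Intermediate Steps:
L = 16 (L = (-4 - 4)*(-2) = -8*(-2) = 16)
(-24 + L)*(50 - 1*(-55)) = (-24 + 16)*(50 - 1*(-55)) = -8*(50 + 55) = -8*105 = -840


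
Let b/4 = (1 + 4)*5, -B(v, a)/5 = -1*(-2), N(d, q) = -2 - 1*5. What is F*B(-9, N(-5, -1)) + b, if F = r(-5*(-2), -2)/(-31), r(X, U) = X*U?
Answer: 2900/31 ≈ 93.548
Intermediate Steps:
N(d, q) = -7 (N(d, q) = -2 - 5 = -7)
B(v, a) = -10 (B(v, a) = -(-5)*(-2) = -5*2 = -10)
r(X, U) = U*X
F = 20/31 (F = -(-10)*(-2)/(-31) = -2*10*(-1/31) = -20*(-1/31) = 20/31 ≈ 0.64516)
b = 100 (b = 4*((1 + 4)*5) = 4*(5*5) = 4*25 = 100)
F*B(-9, N(-5, -1)) + b = (20/31)*(-10) + 100 = -200/31 + 100 = 2900/31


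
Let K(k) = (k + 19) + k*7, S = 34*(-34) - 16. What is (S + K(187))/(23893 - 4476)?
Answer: 343/19417 ≈ 0.017665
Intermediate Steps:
S = -1172 (S = -1156 - 16 = -1172)
K(k) = 19 + 8*k (K(k) = (19 + k) + 7*k = 19 + 8*k)
(S + K(187))/(23893 - 4476) = (-1172 + (19 + 8*187))/(23893 - 4476) = (-1172 + (19 + 1496))/19417 = (-1172 + 1515)*(1/19417) = 343*(1/19417) = 343/19417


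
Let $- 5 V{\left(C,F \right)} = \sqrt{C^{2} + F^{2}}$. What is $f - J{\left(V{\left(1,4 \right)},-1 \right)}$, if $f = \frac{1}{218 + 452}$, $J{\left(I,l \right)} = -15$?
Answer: $\frac{10051}{670} \approx 15.001$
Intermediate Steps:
$V{\left(C,F \right)} = - \frac{\sqrt{C^{2} + F^{2}}}{5}$
$f = \frac{1}{670} \approx 0.0014925$
$f - J{\left(V{\left(1,4 \right)},-1 \right)} = \frac{1}{670} - -15 = \frac{1}{670} + 15 = \frac{10051}{670}$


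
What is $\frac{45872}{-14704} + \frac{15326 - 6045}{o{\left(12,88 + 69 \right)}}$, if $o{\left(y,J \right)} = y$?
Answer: $\frac{8494835}{11028} \approx 770.3$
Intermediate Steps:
$\frac{45872}{-14704} + \frac{15326 - 6045}{o{\left(12,88 + 69 \right)}} = \frac{45872}{-14704} + \frac{15326 - 6045}{12} = 45872 \left(- \frac{1}{14704}\right) + 9281 \cdot \frac{1}{12} = - \frac{2867}{919} + \frac{9281}{12} = \frac{8494835}{11028}$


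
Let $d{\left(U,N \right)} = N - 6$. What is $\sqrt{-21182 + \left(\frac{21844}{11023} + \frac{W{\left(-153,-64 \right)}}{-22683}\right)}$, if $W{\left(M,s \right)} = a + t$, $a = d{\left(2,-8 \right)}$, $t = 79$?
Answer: $\frac{i \sqrt{1324118918625011226429}}{250034709} \approx 145.53 i$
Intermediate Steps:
$d{\left(U,N \right)} = -6 + N$
$a = -14$ ($a = -6 - 8 = -14$)
$W{\left(M,s \right)} = 65$ ($W{\left(M,s \right)} = -14 + 79 = 65$)
$\sqrt{-21182 + \left(\frac{21844}{11023} + \frac{W{\left(-153,-64 \right)}}{-22683}\right)} = \sqrt{-21182 + \left(\frac{21844}{11023} + \frac{65}{-22683}\right)} = \sqrt{-21182 + \left(21844 \cdot \frac{1}{11023} + 65 \left(- \frac{1}{22683}\right)\right)} = \sqrt{-21182 + \left(\frac{21844}{11023} - \frac{65}{22683}\right)} = \sqrt{-21182 + \frac{494770957}{250034709}} = \sqrt{- \frac{5295740435081}{250034709}} = \frac{i \sqrt{1324118918625011226429}}{250034709}$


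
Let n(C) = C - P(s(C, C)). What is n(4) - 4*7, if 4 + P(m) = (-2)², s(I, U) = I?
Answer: -24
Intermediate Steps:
P(m) = 0 (P(m) = -4 + (-2)² = -4 + 4 = 0)
n(C) = C (n(C) = C - 1*0 = C + 0 = C)
n(4) - 4*7 = 4 - 4*7 = 4 - 28 = -24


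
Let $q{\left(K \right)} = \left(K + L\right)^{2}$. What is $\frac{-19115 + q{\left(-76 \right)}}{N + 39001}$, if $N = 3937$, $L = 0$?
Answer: $- \frac{13339}{42938} \approx -0.31066$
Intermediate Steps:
$q{\left(K \right)} = K^{2}$ ($q{\left(K \right)} = \left(K + 0\right)^{2} = K^{2}$)
$\frac{-19115 + q{\left(-76 \right)}}{N + 39001} = \frac{-19115 + \left(-76\right)^{2}}{3937 + 39001} = \frac{-19115 + 5776}{42938} = \left(-13339\right) \frac{1}{42938} = - \frac{13339}{42938}$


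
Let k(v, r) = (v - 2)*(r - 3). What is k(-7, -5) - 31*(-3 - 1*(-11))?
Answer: -176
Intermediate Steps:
k(v, r) = (-3 + r)*(-2 + v) (k(v, r) = (-2 + v)*(-3 + r) = (-3 + r)*(-2 + v))
k(-7, -5) - 31*(-3 - 1*(-11)) = (6 - 3*(-7) - 2*(-5) - 5*(-7)) - 31*(-3 - 1*(-11)) = (6 + 21 + 10 + 35) - 31*(-3 + 11) = 72 - 31*8 = 72 - 248 = -176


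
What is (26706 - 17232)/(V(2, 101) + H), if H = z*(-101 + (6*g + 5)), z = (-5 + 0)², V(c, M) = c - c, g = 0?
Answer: -1579/400 ≈ -3.9475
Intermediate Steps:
V(c, M) = 0
z = 25 (z = (-5)² = 25)
H = -2400 (H = 25*(-101 + (6*0 + 5)) = 25*(-101 + (0 + 5)) = 25*(-101 + 5) = 25*(-96) = -2400)
(26706 - 17232)/(V(2, 101) + H) = (26706 - 17232)/(0 - 2400) = 9474/(-2400) = 9474*(-1/2400) = -1579/400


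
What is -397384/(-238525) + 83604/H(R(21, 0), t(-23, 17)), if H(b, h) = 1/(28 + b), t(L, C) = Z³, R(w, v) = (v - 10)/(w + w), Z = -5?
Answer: 553618421684/238525 ≈ 2.3210e+6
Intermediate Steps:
R(w, v) = (-10 + v)/(2*w) (R(w, v) = (-10 + v)/((2*w)) = (-10 + v)*(1/(2*w)) = (-10 + v)/(2*w))
t(L, C) = -125 (t(L, C) = (-5)³ = -125)
-397384/(-238525) + 83604/H(R(21, 0), t(-23, 17)) = -397384/(-238525) + 83604/(1/(28 + (½)*(-10 + 0)/21)) = -397384*(-1/238525) + 83604/(1/(28 + (½)*(1/21)*(-10))) = 397384/238525 + 83604/(1/(28 - 5/21)) = 397384/238525 + 83604/(1/(583/21)) = 397384/238525 + 83604/(21/583) = 397384/238525 + 83604*(583/21) = 397384/238525 + 16247044/7 = 553618421684/238525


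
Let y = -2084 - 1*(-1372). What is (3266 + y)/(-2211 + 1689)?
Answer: -1277/261 ≈ -4.8927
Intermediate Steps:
y = -712 (y = -2084 + 1372 = -712)
(3266 + y)/(-2211 + 1689) = (3266 - 712)/(-2211 + 1689) = 2554/(-522) = 2554*(-1/522) = -1277/261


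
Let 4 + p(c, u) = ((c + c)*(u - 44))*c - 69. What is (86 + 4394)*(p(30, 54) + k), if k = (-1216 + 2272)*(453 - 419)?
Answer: 241162880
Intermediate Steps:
k = 35904 (k = 1056*34 = 35904)
p(c, u) = -73 + 2*c²*(-44 + u) (p(c, u) = -4 + (((c + c)*(u - 44))*c - 69) = -4 + (((2*c)*(-44 + u))*c - 69) = -4 + ((2*c*(-44 + u))*c - 69) = -4 + (2*c²*(-44 + u) - 69) = -4 + (-69 + 2*c²*(-44 + u)) = -73 + 2*c²*(-44 + u))
(86 + 4394)*(p(30, 54) + k) = (86 + 4394)*((-73 - 88*30² + 2*54*30²) + 35904) = 4480*((-73 - 88*900 + 2*54*900) + 35904) = 4480*((-73 - 79200 + 97200) + 35904) = 4480*(17927 + 35904) = 4480*53831 = 241162880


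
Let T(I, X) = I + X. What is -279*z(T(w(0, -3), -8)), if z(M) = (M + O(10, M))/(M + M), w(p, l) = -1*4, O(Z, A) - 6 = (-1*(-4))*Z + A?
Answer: 1023/4 ≈ 255.75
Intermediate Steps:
O(Z, A) = 6 + A + 4*Z (O(Z, A) = 6 + ((-1*(-4))*Z + A) = 6 + (4*Z + A) = 6 + (A + 4*Z) = 6 + A + 4*Z)
w(p, l) = -4
z(M) = (46 + 2*M)/(2*M) (z(M) = (M + (6 + M + 4*10))/(M + M) = (M + (6 + M + 40))/((2*M)) = (M + (46 + M))*(1/(2*M)) = (46 + 2*M)*(1/(2*M)) = (46 + 2*M)/(2*M))
-279*z(T(w(0, -3), -8)) = -279*(23 + (-4 - 8))/(-4 - 8) = -279*(23 - 12)/(-12) = -(-93)*11/4 = -279*(-11/12) = 1023/4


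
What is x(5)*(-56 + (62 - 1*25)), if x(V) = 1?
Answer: -19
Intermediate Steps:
x(5)*(-56 + (62 - 1*25)) = 1*(-56 + (62 - 1*25)) = 1*(-56 + (62 - 25)) = 1*(-56 + 37) = 1*(-19) = -19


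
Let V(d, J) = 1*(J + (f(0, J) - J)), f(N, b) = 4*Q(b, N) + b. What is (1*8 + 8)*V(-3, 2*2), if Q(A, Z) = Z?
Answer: 64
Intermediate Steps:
f(N, b) = b + 4*N (f(N, b) = 4*N + b = b + 4*N)
V(d, J) = J (V(d, J) = 1*(J + ((J + 4*0) - J)) = 1*(J + ((J + 0) - J)) = 1*(J + (J - J)) = 1*(J + 0) = 1*J = J)
(1*8 + 8)*V(-3, 2*2) = (1*8 + 8)*(2*2) = (8 + 8)*4 = 16*4 = 64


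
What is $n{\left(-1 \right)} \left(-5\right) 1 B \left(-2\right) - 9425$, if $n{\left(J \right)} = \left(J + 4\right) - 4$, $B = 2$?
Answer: $-9445$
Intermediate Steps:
$n{\left(J \right)} = J$ ($n{\left(J \right)} = \left(4 + J\right) - 4 = J$)
$n{\left(-1 \right)} \left(-5\right) 1 B \left(-2\right) - 9425 = - \left(-5\right) 1 \cdot 2 \left(-2\right) - 9425 = - \left(-5\right) 2 \left(-2\right) - 9425 = \left(-1\right) \left(-10\right) \left(-2\right) - 9425 = 10 \left(-2\right) - 9425 = -20 - 9425 = -9445$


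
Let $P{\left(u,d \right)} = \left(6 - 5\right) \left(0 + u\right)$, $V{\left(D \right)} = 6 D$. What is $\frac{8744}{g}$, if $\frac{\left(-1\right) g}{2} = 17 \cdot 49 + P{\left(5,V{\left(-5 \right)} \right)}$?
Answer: $- \frac{2186}{419} \approx -5.2172$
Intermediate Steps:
$P{\left(u,d \right)} = u$ ($P{\left(u,d \right)} = 1 u = u$)
$g = -1676$ ($g = - 2 \left(17 \cdot 49 + 5\right) = - 2 \left(833 + 5\right) = \left(-2\right) 838 = -1676$)
$\frac{8744}{g} = \frac{8744}{-1676} = 8744 \left(- \frac{1}{1676}\right) = - \frac{2186}{419}$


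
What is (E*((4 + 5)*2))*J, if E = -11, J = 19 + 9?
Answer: -5544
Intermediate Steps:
J = 28
(E*((4 + 5)*2))*J = -11*(4 + 5)*2*28 = -99*2*28 = -11*18*28 = -198*28 = -5544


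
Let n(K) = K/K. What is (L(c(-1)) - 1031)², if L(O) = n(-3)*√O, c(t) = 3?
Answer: (1031 - √3)² ≈ 1.0594e+6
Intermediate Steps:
n(K) = 1
L(O) = √O (L(O) = 1*√O = √O)
(L(c(-1)) - 1031)² = (√3 - 1031)² = (-1031 + √3)²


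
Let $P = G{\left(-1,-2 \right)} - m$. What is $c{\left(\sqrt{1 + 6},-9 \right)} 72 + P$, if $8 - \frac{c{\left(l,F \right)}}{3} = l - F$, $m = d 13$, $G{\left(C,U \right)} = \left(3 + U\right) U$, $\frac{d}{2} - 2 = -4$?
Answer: $-166 - 216 \sqrt{7} \approx -737.48$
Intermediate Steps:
$d = -4$ ($d = 4 + 2 \left(-4\right) = 4 - 8 = -4$)
$G{\left(C,U \right)} = U \left(3 + U\right)$
$m = -52$ ($m = \left(-4\right) 13 = -52$)
$c{\left(l,F \right)} = 24 - 3 l + 3 F$ ($c{\left(l,F \right)} = 24 - 3 \left(l - F\right) = 24 + \left(- 3 l + 3 F\right) = 24 - 3 l + 3 F$)
$P = 50$ ($P = - 2 \left(3 - 2\right) - -52 = \left(-2\right) 1 + 52 = -2 + 52 = 50$)
$c{\left(\sqrt{1 + 6},-9 \right)} 72 + P = \left(24 - 3 \sqrt{1 + 6} + 3 \left(-9\right)\right) 72 + 50 = \left(24 - 3 \sqrt{7} - 27\right) 72 + 50 = \left(-3 - 3 \sqrt{7}\right) 72 + 50 = \left(-216 - 216 \sqrt{7}\right) + 50 = -166 - 216 \sqrt{7}$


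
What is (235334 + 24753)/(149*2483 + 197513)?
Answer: 260087/567480 ≈ 0.45832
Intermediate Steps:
(235334 + 24753)/(149*2483 + 197513) = 260087/(369967 + 197513) = 260087/567480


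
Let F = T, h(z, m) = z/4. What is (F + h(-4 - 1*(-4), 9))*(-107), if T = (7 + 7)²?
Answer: -20972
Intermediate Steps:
h(z, m) = z/4 (h(z, m) = z*(¼) = z/4)
T = 196 (T = 14² = 196)
F = 196
(F + h(-4 - 1*(-4), 9))*(-107) = (196 + (-4 - 1*(-4))/4)*(-107) = (196 + (-4 + 4)/4)*(-107) = (196 + (¼)*0)*(-107) = (196 + 0)*(-107) = 196*(-107) = -20972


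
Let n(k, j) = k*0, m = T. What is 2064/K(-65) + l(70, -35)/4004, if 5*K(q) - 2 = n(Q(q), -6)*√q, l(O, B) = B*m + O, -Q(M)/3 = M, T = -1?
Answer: 2951535/572 ≈ 5160.0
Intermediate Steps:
Q(M) = -3*M
m = -1
n(k, j) = 0
l(O, B) = O - B (l(O, B) = B*(-1) + O = -B + O = O - B)
K(q) = ⅖ (K(q) = ⅖ + (0*√q)/5 = ⅖ + (⅕)*0 = ⅖ + 0 = ⅖)
2064/K(-65) + l(70, -35)/4004 = 2064/(⅖) + (70 - 1*(-35))/4004 = 2064*(5/2) + (70 + 35)*(1/4004) = 5160 + 105*(1/4004) = 5160 + 15/572 = 2951535/572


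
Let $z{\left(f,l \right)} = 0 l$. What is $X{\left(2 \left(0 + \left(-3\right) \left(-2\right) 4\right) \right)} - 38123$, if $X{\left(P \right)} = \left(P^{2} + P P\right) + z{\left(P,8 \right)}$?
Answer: $-33515$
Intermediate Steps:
$z{\left(f,l \right)} = 0$
$X{\left(P \right)} = 2 P^{2}$ ($X{\left(P \right)} = \left(P^{2} + P P\right) + 0 = \left(P^{2} + P^{2}\right) + 0 = 2 P^{2} + 0 = 2 P^{2}$)
$X{\left(2 \left(0 + \left(-3\right) \left(-2\right) 4\right) \right)} - 38123 = 2 \left(2 \left(0 + \left(-3\right) \left(-2\right) 4\right)\right)^{2} - 38123 = 2 \left(2 \left(0 + 6 \cdot 4\right)\right)^{2} - 38123 = 2 \left(2 \left(0 + 24\right)\right)^{2} - 38123 = 2 \left(2 \cdot 24\right)^{2} - 38123 = 2 \cdot 48^{2} - 38123 = 2 \cdot 2304 - 38123 = 4608 - 38123 = -33515$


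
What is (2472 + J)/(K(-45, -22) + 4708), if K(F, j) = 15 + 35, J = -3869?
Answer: -1397/4758 ≈ -0.29361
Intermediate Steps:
K(F, j) = 50
(2472 + J)/(K(-45, -22) + 4708) = (2472 - 3869)/(50 + 4708) = -1397/4758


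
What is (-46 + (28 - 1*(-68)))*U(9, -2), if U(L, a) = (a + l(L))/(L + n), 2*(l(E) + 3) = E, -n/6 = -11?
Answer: -⅓ ≈ -0.33333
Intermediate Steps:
n = 66 (n = -6*(-11) = 66)
l(E) = -3 + E/2
U(L, a) = (-3 + a + L/2)/(66 + L) (U(L, a) = (a + (-3 + L/2))/(L + 66) = (-3 + a + L/2)/(66 + L))
(-46 + (28 - 1*(-68)))*U(9, -2) = (-46 + (28 - 1*(-68)))*((-3 - 2 + (½)*9)/(66 + 9)) = (-46 + (28 + 68))*((-3 - 2 + 9/2)/75) = (-46 + 96)*((1/75)*(-½)) = 50*(-1/150) = -⅓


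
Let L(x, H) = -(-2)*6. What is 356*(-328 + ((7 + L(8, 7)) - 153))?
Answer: -164472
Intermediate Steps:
L(x, H) = 12 (L(x, H) = -1*(-12) = 12)
356*(-328 + ((7 + L(8, 7)) - 153)) = 356*(-328 + ((7 + 12) - 153)) = 356*(-328 + (19 - 153)) = 356*(-328 - 134) = 356*(-462) = -164472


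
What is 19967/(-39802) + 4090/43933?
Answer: -714420031/1748621266 ≈ -0.40856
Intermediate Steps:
19967/(-39802) + 4090/43933 = 19967*(-1/39802) + 4090*(1/43933) = -19967/39802 + 4090/43933 = -714420031/1748621266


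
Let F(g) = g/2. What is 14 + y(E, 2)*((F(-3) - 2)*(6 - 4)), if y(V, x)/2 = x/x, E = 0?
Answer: 0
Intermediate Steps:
F(g) = g/2 (F(g) = g*(½) = g/2)
y(V, x) = 2 (y(V, x) = 2*(x/x) = 2*1 = 2)
14 + y(E, 2)*((F(-3) - 2)*(6 - 4)) = 14 + 2*(((½)*(-3) - 2)*(6 - 4)) = 14 + 2*((-3/2 - 2)*2) = 14 + 2*(-7/2*2) = 14 + 2*(-7) = 14 - 14 = 0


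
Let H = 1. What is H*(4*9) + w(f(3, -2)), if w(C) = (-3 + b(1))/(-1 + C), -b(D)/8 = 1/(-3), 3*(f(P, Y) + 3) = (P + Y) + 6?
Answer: 181/5 ≈ 36.200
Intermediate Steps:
f(P, Y) = -1 + P/3 + Y/3 (f(P, Y) = -3 + ((P + Y) + 6)/3 = -3 + (6 + P + Y)/3 = -3 + (2 + P/3 + Y/3) = -1 + P/3 + Y/3)
b(D) = 8/3 (b(D) = -8/(-3) = -8*(-⅓) = 8/3)
w(C) = -1/(3*(-1 + C)) (w(C) = (-3 + 8/3)/(-1 + C) = -1/(3*(-1 + C)))
H*(4*9) + w(f(3, -2)) = 1*(4*9) - 1/(-3 + 3*(-1 + (⅓)*3 + (⅓)*(-2))) = 1*36 - 1/(-3 + 3*(-1 + 1 - ⅔)) = 36 - 1/(-3 + 3*(-⅔)) = 36 - 1/(-3 - 2) = 36 - 1/(-5) = 36 - 1*(-⅕) = 36 + ⅕ = 181/5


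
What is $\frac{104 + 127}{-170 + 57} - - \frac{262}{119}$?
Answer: $\frac{2117}{13447} \approx 0.15743$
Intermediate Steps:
$\frac{104 + 127}{-170 + 57} - - \frac{262}{119} = \frac{231}{-113} - \left(-262\right) \frac{1}{119} = 231 \left(- \frac{1}{113}\right) - - \frac{262}{119} = - \frac{231}{113} + \frac{262}{119} = \frac{2117}{13447}$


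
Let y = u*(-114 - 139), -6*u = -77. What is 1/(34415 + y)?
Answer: 6/187009 ≈ 3.2084e-5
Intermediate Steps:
u = 77/6 (u = -⅙*(-77) = 77/6 ≈ 12.833)
y = -19481/6 (y = 77*(-114 - 139)/6 = (77/6)*(-253) = -19481/6 ≈ -3246.8)
1/(34415 + y) = 1/(34415 - 19481/6) = 1/(187009/6) = 6/187009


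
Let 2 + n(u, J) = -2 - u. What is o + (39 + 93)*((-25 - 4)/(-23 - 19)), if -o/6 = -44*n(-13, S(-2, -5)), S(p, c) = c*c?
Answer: 17270/7 ≈ 2467.1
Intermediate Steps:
S(p, c) = c²
n(u, J) = -4 - u (n(u, J) = -2 + (-2 - u) = -4 - u)
o = 2376 (o = -(-264)*(-4 - 1*(-13)) = -(-264)*(-4 + 13) = -(-264)*9 = -6*(-396) = 2376)
o + (39 + 93)*((-25 - 4)/(-23 - 19)) = 2376 + (39 + 93)*((-25 - 4)/(-23 - 19)) = 2376 + 132*(-29/(-42)) = 2376 + 132*(-29*(-1/42)) = 2376 + 132*(29/42) = 2376 + 638/7 = 17270/7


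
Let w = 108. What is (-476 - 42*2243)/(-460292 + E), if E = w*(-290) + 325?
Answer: 94682/491287 ≈ 0.19272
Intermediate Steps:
E = -30995 (E = 108*(-290) + 325 = -31320 + 325 = -30995)
(-476 - 42*2243)/(-460292 + E) = (-476 - 42*2243)/(-460292 - 30995) = (-476 - 94206)/(-491287) = -94682*(-1/491287) = 94682/491287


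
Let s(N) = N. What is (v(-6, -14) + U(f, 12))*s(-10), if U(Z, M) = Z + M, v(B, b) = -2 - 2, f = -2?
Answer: -60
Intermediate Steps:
v(B, b) = -4
U(Z, M) = M + Z
(v(-6, -14) + U(f, 12))*s(-10) = (-4 + (12 - 2))*(-10) = (-4 + 10)*(-10) = 6*(-10) = -60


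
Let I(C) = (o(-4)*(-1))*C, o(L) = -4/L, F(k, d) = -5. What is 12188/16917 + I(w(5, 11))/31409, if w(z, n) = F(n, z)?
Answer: 382897477/531346053 ≈ 0.72062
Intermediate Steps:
w(z, n) = -5
I(C) = -C (I(C) = (-4/(-4)*(-1))*C = (-4*(-1/4)*(-1))*C = (1*(-1))*C = -C)
12188/16917 + I(w(5, 11))/31409 = 12188/16917 - 1*(-5)/31409 = 12188*(1/16917) + 5*(1/31409) = 12188/16917 + 5/31409 = 382897477/531346053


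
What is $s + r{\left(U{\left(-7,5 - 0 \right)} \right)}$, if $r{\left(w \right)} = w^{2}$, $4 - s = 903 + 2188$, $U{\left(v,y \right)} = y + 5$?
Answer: $-2987$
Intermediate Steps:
$U{\left(v,y \right)} = 5 + y$
$s = -3087$ ($s = 4 - \left(903 + 2188\right) = 4 - 3091 = -3087$)
$s + r{\left(U{\left(-7,5 - 0 \right)} \right)} = -3087 + \left(5 + \left(5 - 0\right)\right)^{2} = -3087 + \left(5 + \left(5 + 0\right)\right)^{2} = -3087 + \left(5 + 5\right)^{2} = -3087 + 10^{2} = -3087 + 100 = -2987$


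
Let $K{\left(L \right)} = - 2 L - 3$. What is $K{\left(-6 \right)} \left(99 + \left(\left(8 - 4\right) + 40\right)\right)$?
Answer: $1287$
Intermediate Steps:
$K{\left(L \right)} = -3 - 2 L$
$K{\left(-6 \right)} \left(99 + \left(\left(8 - 4\right) + 40\right)\right) = \left(-3 - -12\right) \left(99 + \left(\left(8 - 4\right) + 40\right)\right) = \left(-3 + 12\right) \left(99 + \left(4 + 40\right)\right) = 9 \left(99 + 44\right) = 9 \cdot 143 = 1287$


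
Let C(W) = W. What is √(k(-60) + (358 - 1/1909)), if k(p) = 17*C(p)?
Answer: 7*I*√49235019/1909 ≈ 25.729*I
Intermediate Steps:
k(p) = 17*p
√(k(-60) + (358 - 1/1909)) = √(17*(-60) + (358 - 1/1909)) = √(-1020 + (358 - 1*1/1909)) = √(-1020 + (358 - 1/1909)) = √(-1020 + 683421/1909) = √(-1263759/1909) = 7*I*√49235019/1909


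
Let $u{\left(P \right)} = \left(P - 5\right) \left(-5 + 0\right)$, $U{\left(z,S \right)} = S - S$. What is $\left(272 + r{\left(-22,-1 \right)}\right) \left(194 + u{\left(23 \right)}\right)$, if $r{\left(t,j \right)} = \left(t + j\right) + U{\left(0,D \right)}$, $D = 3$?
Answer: $25896$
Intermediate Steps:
$U{\left(z,S \right)} = 0$
$u{\left(P \right)} = 25 - 5 P$ ($u{\left(P \right)} = \left(-5 + P\right) \left(-5\right) = 25 - 5 P$)
$r{\left(t,j \right)} = j + t$ ($r{\left(t,j \right)} = \left(t + j\right) + 0 = \left(j + t\right) + 0 = j + t$)
$\left(272 + r{\left(-22,-1 \right)}\right) \left(194 + u{\left(23 \right)}\right) = \left(272 - 23\right) \left(194 + \left(25 - 115\right)\right) = 249 \left(194 - 90\right) = 249 \cdot 104 = 25896$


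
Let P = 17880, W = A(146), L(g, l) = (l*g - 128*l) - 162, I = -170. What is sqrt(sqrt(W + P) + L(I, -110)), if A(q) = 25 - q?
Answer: sqrt(32618 + sqrt(17759)) ≈ 180.97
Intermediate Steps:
L(g, l) = -162 - 128*l + g*l (L(g, l) = (g*l - 128*l) - 162 = (-128*l + g*l) - 162 = -162 - 128*l + g*l)
W = -121 (W = 25 - 1*146 = 25 - 146 = -121)
sqrt(sqrt(W + P) + L(I, -110)) = sqrt(sqrt(-121 + 17880) + (-162 - 128*(-110) - 170*(-110))) = sqrt(sqrt(17759) + (-162 + 14080 + 18700)) = sqrt(sqrt(17759) + 32618) = sqrt(32618 + sqrt(17759))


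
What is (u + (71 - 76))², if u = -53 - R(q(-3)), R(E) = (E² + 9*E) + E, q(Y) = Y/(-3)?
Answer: 4761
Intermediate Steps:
q(Y) = -Y/3 (q(Y) = Y*(-⅓) = -Y/3)
R(E) = E² + 10*E
u = -64 (u = -53 - (-⅓*(-3))*(10 - ⅓*(-3)) = -53 - (10 + 1) = -53 - 11 = -64)
(u + (71 - 76))² = (-64 + (71 - 76))² = (-64 - 5)² = (-69)² = 4761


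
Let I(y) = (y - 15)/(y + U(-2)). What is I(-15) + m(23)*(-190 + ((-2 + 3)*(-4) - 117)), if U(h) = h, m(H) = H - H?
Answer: 30/17 ≈ 1.7647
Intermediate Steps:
m(H) = 0
I(y) = (-15 + y)/(-2 + y) (I(y) = (y - 15)/(y - 2) = (-15 + y)/(-2 + y))
I(-15) + m(23)*(-190 + ((-2 + 3)*(-4) - 117)) = (-15 - 15)/(-2 - 15) + 0*(-190 + ((-2 + 3)*(-4) - 117)) = -30/(-17) + 0*(-190 + (1*(-4) - 117)) = -1/17*(-30) + 0*(-190 + (-4 - 117)) = 30/17 + 0*(-190 - 121) = 30/17 + 0*(-311) = 30/17 + 0 = 30/17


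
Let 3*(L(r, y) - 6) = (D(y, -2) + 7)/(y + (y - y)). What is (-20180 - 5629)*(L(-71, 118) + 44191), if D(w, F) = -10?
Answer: -134600258205/118 ≈ -1.1407e+9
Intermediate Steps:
L(r, y) = 6 - 1/y (L(r, y) = 6 + ((-10 + 7)/(y + (y - y)))/3 = 6 + (-3/(y + 0))/3 = 6 + (-3/y)/3 = 6 - 1/y)
(-20180 - 5629)*(L(-71, 118) + 44191) = (-20180 - 5629)*((6 - 1/118) + 44191) = -25809*((6 - 1*1/118) + 44191) = -25809*((6 - 1/118) + 44191) = -25809*(707/118 + 44191) = -25809*5215245/118 = -134600258205/118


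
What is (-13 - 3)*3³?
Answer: -432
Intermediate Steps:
(-13 - 3)*3³ = -16*27 = -432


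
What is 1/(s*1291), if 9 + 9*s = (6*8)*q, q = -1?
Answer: -3/24529 ≈ -0.00012230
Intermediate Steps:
s = -19/3 (s = -1 + ((6*8)*(-1))/9 = -1 + (48*(-1))/9 = -1 + (⅑)*(-48) = -1 - 16/3 = -19/3 ≈ -6.3333)
1/(s*1291) = 1/(-19/3*1291) = 1/(-24529/3) = -3/24529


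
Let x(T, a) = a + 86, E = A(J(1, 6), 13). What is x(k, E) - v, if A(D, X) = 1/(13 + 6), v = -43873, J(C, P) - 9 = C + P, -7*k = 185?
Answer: 835222/19 ≈ 43959.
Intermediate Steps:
k = -185/7 (k = -⅐*185 = -185/7 ≈ -26.429)
J(C, P) = 9 + C + P (J(C, P) = 9 + (C + P) = 9 + C + P)
A(D, X) = 1/19
E = 1/19 ≈ 0.052632
x(T, a) = 86 + a
x(k, E) - v = (86 + 1/19) - 1*(-43873) = 1635/19 + 43873 = 835222/19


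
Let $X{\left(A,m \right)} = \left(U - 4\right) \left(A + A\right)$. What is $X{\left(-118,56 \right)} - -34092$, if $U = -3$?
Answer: $35744$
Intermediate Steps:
$X{\left(A,m \right)} = - 14 A$ ($X{\left(A,m \right)} = \left(-3 - 4\right) \left(A + A\right) = - 7 \cdot 2 A = - 14 A$)
$X{\left(-118,56 \right)} - -34092 = \left(-14\right) \left(-118\right) - -34092 = 1652 + 34092 = 35744$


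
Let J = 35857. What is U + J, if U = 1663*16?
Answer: 62465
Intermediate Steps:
U = 26608
U + J = 26608 + 35857 = 62465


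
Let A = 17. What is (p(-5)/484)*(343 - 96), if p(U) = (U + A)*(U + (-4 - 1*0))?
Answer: -6669/121 ≈ -55.116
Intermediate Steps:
p(U) = (-4 + U)*(17 + U) (p(U) = (U + 17)*(U + (-4 - 1*0)) = (17 + U)*(U + (-4 + 0)) = (17 + U)*(U - 4) = (17 + U)*(-4 + U) = (-4 + U)*(17 + U))
(p(-5)/484)*(343 - 96) = ((-68 + (-5)**2 + 13*(-5))/484)*(343 - 96) = ((-68 + 25 - 65)*(1/484))*247 = -108*1/484*247 = -27/121*247 = -6669/121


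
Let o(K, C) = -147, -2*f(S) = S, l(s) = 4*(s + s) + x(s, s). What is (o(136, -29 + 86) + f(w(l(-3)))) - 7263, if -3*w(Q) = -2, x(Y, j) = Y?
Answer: -22231/3 ≈ -7410.3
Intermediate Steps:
l(s) = 9*s (l(s) = 4*(s + s) + s = 4*(2*s) + s = 8*s + s = 9*s)
w(Q) = ⅔ (w(Q) = -⅓*(-2) = ⅔)
f(S) = -S/2
(o(136, -29 + 86) + f(w(l(-3)))) - 7263 = (-147 - ½*⅔) - 7263 = (-147 - ⅓) - 7263 = -442/3 - 7263 = -22231/3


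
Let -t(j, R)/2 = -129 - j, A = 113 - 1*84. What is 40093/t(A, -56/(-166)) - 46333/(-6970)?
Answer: 147044719/1101260 ≈ 133.52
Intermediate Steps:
A = 29 (A = 113 - 84 = 29)
t(j, R) = 258 + 2*j (t(j, R) = -2*(-129 - j) = 258 + 2*j)
40093/t(A, -56/(-166)) - 46333/(-6970) = 40093/(258 + 2*29) - 46333/(-6970) = 40093/(258 + 58) - 46333*(-1/6970) = 40093/316 + 46333/6970 = 147044719/1101260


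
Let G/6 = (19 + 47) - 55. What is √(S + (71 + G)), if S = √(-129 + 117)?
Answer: √(137 + 2*I*√3) ≈ 11.706 + 0.148*I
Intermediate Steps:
G = 66 (G = 6*((19 + 47) - 55) = 6*(66 - 55) = 6*11 = 66)
S = 2*I*√3 (S = √(-12) = 2*I*√3 ≈ 3.4641*I)
√(S + (71 + G)) = √(2*I*√3 + (71 + 66)) = √(2*I*√3 + 137) = √(137 + 2*I*√3)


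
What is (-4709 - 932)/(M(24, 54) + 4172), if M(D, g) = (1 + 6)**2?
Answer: -5641/4221 ≈ -1.3364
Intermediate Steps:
M(D, g) = 49 (M(D, g) = 7**2 = 49)
(-4709 - 932)/(M(24, 54) + 4172) = (-4709 - 932)/(49 + 4172) = -5641/4221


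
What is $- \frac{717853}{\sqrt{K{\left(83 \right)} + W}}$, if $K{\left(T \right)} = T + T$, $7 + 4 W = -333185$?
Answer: $\frac{717853 i \sqrt{20783}}{41566} \approx 2489.7 i$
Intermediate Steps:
$W = -83298$ ($W = - \frac{7}{4} + \frac{1}{4} \left(-333185\right) = - \frac{7}{4} - \frac{333185}{4} = -83298$)
$K{\left(T \right)} = 2 T$
$- \frac{717853}{\sqrt{K{\left(83 \right)} + W}} = - \frac{717853}{\sqrt{2 \cdot 83 - 83298}} = - \frac{717853}{\sqrt{166 - 83298}} = - \frac{717853}{\sqrt{-83132}} = - \frac{717853}{2 i \sqrt{20783}} = - 717853 \left(- \frac{i \sqrt{20783}}{41566}\right) = \frac{717853 i \sqrt{20783}}{41566}$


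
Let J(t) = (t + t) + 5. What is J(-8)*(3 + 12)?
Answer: -165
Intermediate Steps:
J(t) = 5 + 2*t (J(t) = 2*t + 5 = 5 + 2*t)
J(-8)*(3 + 12) = (5 + 2*(-8))*(3 + 12) = (5 - 16)*15 = -11*15 = -165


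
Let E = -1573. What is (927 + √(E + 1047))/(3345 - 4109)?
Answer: -927/764 - I*√526/764 ≈ -1.2134 - 0.030019*I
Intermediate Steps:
(927 + √(E + 1047))/(3345 - 4109) = (927 + √(-1573 + 1047))/(3345 - 4109) = (927 + √(-526))/(-764) = (927 + I*√526)*(-1/764) = -927/764 - I*√526/764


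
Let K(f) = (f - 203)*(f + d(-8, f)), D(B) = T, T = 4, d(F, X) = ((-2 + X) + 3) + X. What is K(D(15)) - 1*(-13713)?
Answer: 11126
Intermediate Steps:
d(F, X) = 1 + 2*X (d(F, X) = (1 + X) + X = 1 + 2*X)
D(B) = 4
K(f) = (1 + 3*f)*(-203 + f) (K(f) = (f - 203)*(f + (1 + 2*f)) = (-203 + f)*(1 + 3*f) = (1 + 3*f)*(-203 + f))
K(D(15)) - 1*(-13713) = (-203 - 608*4 + 3*4²) - 1*(-13713) = (-203 - 2432 + 3*16) + 13713 = (-203 - 2432 + 48) + 13713 = -2587 + 13713 = 11126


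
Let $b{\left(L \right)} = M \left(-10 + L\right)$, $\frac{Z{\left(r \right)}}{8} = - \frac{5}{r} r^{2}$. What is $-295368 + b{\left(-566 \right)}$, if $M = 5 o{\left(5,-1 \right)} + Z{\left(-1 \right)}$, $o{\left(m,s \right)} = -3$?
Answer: $-309768$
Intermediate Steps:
$Z{\left(r \right)} = - 40 r$ ($Z{\left(r \right)} = 8 - \frac{5}{r} r^{2} = 8 \left(- 5 r\right) = - 40 r$)
$M = 25$ ($M = 5 \left(-3\right) - -40 = -15 + 40 = 25$)
$b{\left(L \right)} = -250 + 25 L$ ($b{\left(L \right)} = 25 \left(-10 + L\right) = -250 + 25 L$)
$-295368 + b{\left(-566 \right)} = -295368 + \left(-250 + 25 \left(-566\right)\right) = -295368 - 14400 = -309768$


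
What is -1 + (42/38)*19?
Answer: 20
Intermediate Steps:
-1 + (42/38)*19 = -1 + (42*(1/38))*19 = -1 + (21/19)*19 = -1 + 21 = 20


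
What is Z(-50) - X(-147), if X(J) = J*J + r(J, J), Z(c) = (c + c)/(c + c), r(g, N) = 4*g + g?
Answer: -20873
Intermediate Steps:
r(g, N) = 5*g
Z(c) = 1 (Z(c) = (2*c)/((2*c)) = (2*c)*(1/(2*c)) = 1)
X(J) = J² + 5*J (X(J) = J*J + 5*J = J² + 5*J)
Z(-50) - X(-147) = 1 - (-147)*(5 - 147) = 1 - (-147)*(-142) = 1 - 1*20874 = 1 - 20874 = -20873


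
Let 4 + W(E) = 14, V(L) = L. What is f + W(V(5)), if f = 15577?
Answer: 15587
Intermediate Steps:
W(E) = 10 (W(E) = -4 + 14 = 10)
f + W(V(5)) = 15577 + 10 = 15587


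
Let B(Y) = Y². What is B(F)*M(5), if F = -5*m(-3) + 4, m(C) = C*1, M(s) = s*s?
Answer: 9025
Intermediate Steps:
M(s) = s²
m(C) = C
F = 19 (F = -5*(-3) + 4 = 15 + 4 = 19)
B(F)*M(5) = 19²*5² = 361*25 = 9025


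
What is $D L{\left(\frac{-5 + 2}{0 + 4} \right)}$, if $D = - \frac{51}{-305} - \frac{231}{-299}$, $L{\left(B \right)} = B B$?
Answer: $\frac{96417}{182390} \approx 0.52863$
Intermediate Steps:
$L{\left(B \right)} = B^{2}$
$D = \frac{85704}{91195}$ ($D = \left(-51\right) \left(- \frac{1}{305}\right) - - \frac{231}{299} = \frac{51}{305} + \frac{231}{299} = \frac{85704}{91195} \approx 0.93979$)
$D L{\left(\frac{-5 + 2}{0 + 4} \right)} = \frac{85704 \left(\frac{-5 + 2}{0 + 4}\right)^{2}}{91195} = \frac{85704 \left(\frac{1}{4} \left(-3\right)\right)^{2}}{91195} = \frac{85704 \left(- \frac{3}{4}\right)^{2}}{91195} = \frac{85704}{91195} \cdot \frac{9}{16} = \frac{96417}{182390}$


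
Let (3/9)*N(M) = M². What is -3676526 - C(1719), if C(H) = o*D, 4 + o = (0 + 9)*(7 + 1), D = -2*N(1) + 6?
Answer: -3676526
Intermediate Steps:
N(M) = 3*M²
D = 0 (D = -6*1² + 6 = -6 + 6 = 0)
o = 68 (o = -4 + (0 + 9)*(7 + 1) = -4 + 9*8 = -4 + 72 = 68)
C(H) = 0 (C(H) = 68*0 = 0)
-3676526 - C(1719) = -3676526 - 1*0 = -3676526 + 0 = -3676526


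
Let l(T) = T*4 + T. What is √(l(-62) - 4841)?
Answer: I*√5151 ≈ 71.771*I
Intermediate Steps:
l(T) = 5*T (l(T) = 4*T + T = 5*T)
√(l(-62) - 4841) = √(5*(-62) - 4841) = √(-310 - 4841) = √(-5151) = I*√5151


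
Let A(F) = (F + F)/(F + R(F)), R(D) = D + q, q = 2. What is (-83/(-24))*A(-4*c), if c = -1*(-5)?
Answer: 415/114 ≈ 3.6404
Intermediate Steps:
c = 5
R(D) = 2 + D (R(D) = D + 2 = 2 + D)
A(F) = 2*F/(2 + 2*F) (A(F) = (F + F)/(F + (2 + F)) = (2*F)/(2 + 2*F) = 2*F/(2 + 2*F))
(-83/(-24))*A(-4*c) = (-83/(-24))*((-4*5)/(1 - 4*5)) = (-83*(-1/24))*(-20/(1 - 20)) = 83*(-20/(-19))/24 = 83*(-20*(-1/19))/24 = (83/24)*(20/19) = 415/114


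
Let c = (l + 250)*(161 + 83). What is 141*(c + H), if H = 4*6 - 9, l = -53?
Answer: 6779703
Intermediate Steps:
c = 48068 (c = (-53 + 250)*(161 + 83) = 197*244 = 48068)
H = 15 (H = 24 - 9 = 15)
141*(c + H) = 141*(48068 + 15) = 141*48083 = 6779703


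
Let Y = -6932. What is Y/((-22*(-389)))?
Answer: -3466/4279 ≈ -0.81000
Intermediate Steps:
Y/((-22*(-389))) = -6932/((-22*(-389))) = -6932/8558 = -6932*1/8558 = -3466/4279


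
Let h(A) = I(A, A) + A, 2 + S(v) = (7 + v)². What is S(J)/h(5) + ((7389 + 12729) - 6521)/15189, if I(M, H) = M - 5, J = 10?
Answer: 4427228/75945 ≈ 58.295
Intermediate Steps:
I(M, H) = -5 + M
S(v) = -2 + (7 + v)²
h(A) = -5 + 2*A (h(A) = (-5 + A) + A = -5 + 2*A)
S(J)/h(5) + ((7389 + 12729) - 6521)/15189 = (-2 + (7 + 10)²)/(-5 + 2*5) + ((7389 + 12729) - 6521)/15189 = (-2 + 17²)/(-5 + 10) + (20118 - 6521)*(1/15189) = (-2 + 289)/5 + 13597*(1/15189) = 287*(⅕) + 13597/15189 = 287/5 + 13597/15189 = 4427228/75945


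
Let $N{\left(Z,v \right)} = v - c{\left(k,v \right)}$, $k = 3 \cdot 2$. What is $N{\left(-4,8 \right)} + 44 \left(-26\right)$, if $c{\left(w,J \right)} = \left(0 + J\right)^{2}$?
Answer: $-1200$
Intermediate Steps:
$k = 6$
$c{\left(w,J \right)} = J^{2}$
$N{\left(Z,v \right)} = v - v^{2}$
$N{\left(-4,8 \right)} + 44 \left(-26\right) = 8 \left(1 - 8\right) + 44 \left(-26\right) = 8 \left(1 - 8\right) - 1144 = 8 \left(-7\right) - 1144 = -56 - 1144 = -1200$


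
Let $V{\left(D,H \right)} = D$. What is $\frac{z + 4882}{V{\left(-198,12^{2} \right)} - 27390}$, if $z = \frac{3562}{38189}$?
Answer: $- \frac{15536855}{87796511} \approx -0.17696$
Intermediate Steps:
$z = \frac{3562}{38189}$ ($z = 3562 \cdot \frac{1}{38189} = \frac{3562}{38189} \approx 0.093273$)
$\frac{z + 4882}{V{\left(-198,12^{2} \right)} - 27390} = \frac{\frac{3562}{38189} + 4882}{-198 - 27390} = \frac{186442260}{38189 \left(-27588\right)} = \frac{186442260}{38189} \left(- \frac{1}{27588}\right) = - \frac{15536855}{87796511}$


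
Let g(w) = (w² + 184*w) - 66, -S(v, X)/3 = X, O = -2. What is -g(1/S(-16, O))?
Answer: 1271/36 ≈ 35.306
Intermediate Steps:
S(v, X) = -3*X
g(w) = -66 + w² + 184*w
-g(1/S(-16, O)) = -(-66 + (1/(-3*(-2)))² + 184/((-3*(-2)))) = -(-66 + (1/6)² + 184/6) = -(-66 + (⅙)² + 184*(⅙)) = -(-66 + 1/36 + 92/3) = -1*(-1271/36) = 1271/36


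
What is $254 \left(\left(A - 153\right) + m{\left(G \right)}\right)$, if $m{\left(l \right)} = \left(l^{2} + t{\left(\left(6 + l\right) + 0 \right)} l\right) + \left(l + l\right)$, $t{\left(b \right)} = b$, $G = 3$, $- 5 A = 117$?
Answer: $- \frac{170688}{5} \approx -34138.0$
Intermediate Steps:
$A = - \frac{117}{5}$ ($A = \left(- \frac{1}{5}\right) 117 = - \frac{117}{5} \approx -23.4$)
$m{\left(l \right)} = l^{2} + 2 l + l \left(6 + l\right)$ ($m{\left(l \right)} = \left(l^{2} + \left(\left(6 + l\right) + 0\right) l\right) + \left(l + l\right) = \left(l^{2} + \left(6 + l\right) l\right) + 2 l = \left(l^{2} + l \left(6 + l\right)\right) + 2 l = l^{2} + 2 l + l \left(6 + l\right)$)
$254 \left(\left(A - 153\right) + m{\left(G \right)}\right) = 254 \left(\left(- \frac{117}{5} - 153\right) + 2 \cdot 3 \left(4 + 3\right)\right) = 254 \left(- \frac{882}{5} + 2 \cdot 3 \cdot 7\right) = 254 \left(- \frac{882}{5} + 42\right) = 254 \left(- \frac{672}{5}\right) = - \frac{170688}{5}$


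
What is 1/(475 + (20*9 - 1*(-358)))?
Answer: 1/1013 ≈ 0.00098717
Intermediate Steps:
1/(475 + (20*9 - 1*(-358))) = 1/(475 + (180 + 358)) = 1/(475 + 538) = 1/1013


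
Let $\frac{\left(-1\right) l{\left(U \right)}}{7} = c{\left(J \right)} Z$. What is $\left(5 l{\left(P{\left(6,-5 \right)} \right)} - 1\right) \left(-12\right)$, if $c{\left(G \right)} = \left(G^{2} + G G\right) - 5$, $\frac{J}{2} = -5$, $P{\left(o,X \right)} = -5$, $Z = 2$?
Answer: $163812$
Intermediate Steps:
$J = -10$ ($J = 2 \left(-5\right) = -10$)
$c{\left(G \right)} = -5 + 2 G^{2}$ ($c{\left(G \right)} = \left(G^{2} + G^{2}\right) - 5 = 2 G^{2} - 5 = -5 + 2 G^{2}$)
$l{\left(U \right)} = -2730$ ($l{\left(U \right)} = - 7 \left(-5 + 2 \left(-10\right)^{2}\right) 2 = - 7 \left(-5 + 2 \cdot 100\right) 2 = - 7 \left(-5 + 200\right) 2 = - 7 \cdot 195 \cdot 2 = \left(-7\right) 390 = -2730$)
$\left(5 l{\left(P{\left(6,-5 \right)} \right)} - 1\right) \left(-12\right) = \left(5 \left(-2730\right) - 1\right) \left(-12\right) = \left(-13650 - 1\right) \left(-12\right) = \left(-13651\right) \left(-12\right) = 163812$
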